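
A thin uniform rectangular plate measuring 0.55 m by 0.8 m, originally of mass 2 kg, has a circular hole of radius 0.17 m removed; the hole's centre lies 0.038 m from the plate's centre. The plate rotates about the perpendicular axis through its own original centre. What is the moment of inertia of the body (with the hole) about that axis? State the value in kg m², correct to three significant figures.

0.151

Unpierced body about its centre: I₀ = (1/12)M(a²+b²) = (1/12)(2)[(0.55)² + (0.8)²] = 0.15708 kg m².
The removed disk has mass m = M·πr²/(ab) = (2)·π(0.17)²/(0.55·0.8) = 0.41269 kg (same uniform areal density).
Its moment of inertia about the rotation axis (parallel-axis theorem): I_hole = (1/2)mr² + md² = (1/2)(0.41269)(0.17)² + (0.41269)(0.038)² = 0.0065593 kg m².
Treating the hole as negative mass, I = I₀ − I_hole = 0.15708 − 0.0065593 = 0.15052 kg m².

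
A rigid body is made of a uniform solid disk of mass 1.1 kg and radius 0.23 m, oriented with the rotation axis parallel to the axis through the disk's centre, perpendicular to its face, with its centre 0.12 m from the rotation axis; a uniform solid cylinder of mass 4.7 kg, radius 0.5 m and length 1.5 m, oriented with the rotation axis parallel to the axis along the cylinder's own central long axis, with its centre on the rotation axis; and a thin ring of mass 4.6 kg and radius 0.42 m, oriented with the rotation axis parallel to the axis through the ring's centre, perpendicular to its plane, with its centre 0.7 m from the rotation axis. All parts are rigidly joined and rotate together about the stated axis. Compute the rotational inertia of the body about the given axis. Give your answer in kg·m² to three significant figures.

3.70

Solid disk: I_cm = (1/2)MR² = (1/2)(1.1)(0.23)² = 0.029095 kg·m²; centre at d = 0.12 m, so the parallel axis theorem gives I = 0.029095 + (1.1)(0.12)² = 0.044935 kg·m².
Solid cylinder: I_cm = (1/2)MR² = (1/2)(4.7)(0.5)² = 0.5875 kg·m²; axis through the centre, so I = 0.5875 kg·m².
Thin ring: I_cm = MR² = (4.6)(0.42)² = 0.81144 kg·m²; centre at d = 0.7 m, so the parallel axis theorem gives I = 0.81144 + (4.6)(0.7)² = 3.0654 kg·m².
Total I = 0.044935 + 0.5875 + 3.0654 = 3.6979 kg·m².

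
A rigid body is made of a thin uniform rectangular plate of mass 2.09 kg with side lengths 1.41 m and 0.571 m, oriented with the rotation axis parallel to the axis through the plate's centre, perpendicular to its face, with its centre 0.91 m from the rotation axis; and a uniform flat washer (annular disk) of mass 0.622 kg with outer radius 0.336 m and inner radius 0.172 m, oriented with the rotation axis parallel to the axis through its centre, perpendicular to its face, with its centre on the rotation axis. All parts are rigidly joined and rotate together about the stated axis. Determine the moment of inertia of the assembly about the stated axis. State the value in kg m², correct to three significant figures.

Rectangular plate: I_cm = (1/12)M(a²+b²) = (1/12)(2.09)[(1.41)² + (0.571)²] = 0.40305 kg m²; centre at d = 0.91 m, so I = I_cm + Md² gives I = 0.40305 + (2.09)(0.91)² = 2.1338 kg m².
Annular disk: I_cm = (1/2)M(R²+r²) = (1/2)(0.622)[(0.336)² + (0.172)²] = 0.044311 kg m²; axis through the centre, so I = 0.044311 kg m².
Total I = 2.1338 + 0.044311 = 2.1781 kg m².

2.18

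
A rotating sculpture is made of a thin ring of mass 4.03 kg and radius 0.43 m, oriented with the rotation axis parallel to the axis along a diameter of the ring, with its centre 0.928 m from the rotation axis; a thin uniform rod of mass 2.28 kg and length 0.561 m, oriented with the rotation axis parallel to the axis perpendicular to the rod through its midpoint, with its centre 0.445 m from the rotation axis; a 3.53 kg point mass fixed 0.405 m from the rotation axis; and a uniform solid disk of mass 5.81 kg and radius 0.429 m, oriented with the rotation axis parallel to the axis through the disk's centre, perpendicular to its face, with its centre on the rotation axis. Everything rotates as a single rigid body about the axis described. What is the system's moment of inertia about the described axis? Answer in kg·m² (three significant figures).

Thin ring: I_cm = (1/2)MR² = (1/2)(4.03)(0.43)² = 0.37257 kg·m²; centre at d = 0.928 m, so the parallel axis theorem gives I = 0.37257 + (4.03)(0.928)² = 3.8431 kg·m².
Thin rod: I_cm = (1/12)ML² = (1/12)(2.28)(0.561)² = 0.059797 kg·m²; centre at d = 0.445 m, so the parallel axis theorem gives I = 0.059797 + (2.28)(0.445)² = 0.51129 kg·m².
Point mass: I_cm = 0; centre at d = 0.405 m, so the parallel axis theorem gives I = 0 + (3.53)(0.405)² = 0.57901 kg·m².
Solid disk: I_cm = (1/2)MR² = (1/2)(5.81)(0.429)² = 0.53464 kg·m²; axis through the centre, so I = 0.53464 kg·m².
Total I = 3.8431 + 0.51129 + 0.57901 + 0.53464 = 5.4681 kg·m².

5.47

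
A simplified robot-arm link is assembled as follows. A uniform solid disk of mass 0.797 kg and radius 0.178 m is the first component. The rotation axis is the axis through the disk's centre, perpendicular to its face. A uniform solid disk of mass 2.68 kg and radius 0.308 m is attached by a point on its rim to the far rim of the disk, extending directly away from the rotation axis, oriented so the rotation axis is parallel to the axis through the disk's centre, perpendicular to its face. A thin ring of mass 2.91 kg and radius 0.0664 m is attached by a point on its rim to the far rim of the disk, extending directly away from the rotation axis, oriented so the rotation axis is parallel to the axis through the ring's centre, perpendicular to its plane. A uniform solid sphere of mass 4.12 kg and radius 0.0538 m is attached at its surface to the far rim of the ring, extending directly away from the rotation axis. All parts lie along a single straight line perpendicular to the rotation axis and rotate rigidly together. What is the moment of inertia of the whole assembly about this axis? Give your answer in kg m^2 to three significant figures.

Solid disk: I_cm = (1/2)MR² = (1/2)(0.797)(0.178)² = 0.012626 kg m^2; axis through the centre, so I = 0.012626 kg m^2.
Solid disk: I_cm = (1/2)MR² = (1/2)(2.68)(0.308)² = 0.12712 kg m^2; centre at d = 0.178 + 0.308 = 0.486 m, so the parallel axis theorem gives I = 0.12712 + (2.68)(0.486)² = 0.76012 kg m^2.
Thin ring: I_cm = MR² = (2.91)(0.0664)² = 0.01283 kg m^2; centre at d = 0.178 + 0.308 + 0.308 + 0.0664 = 0.8604 m, so the parallel axis theorem gives I = 0.01283 + (2.91)(0.8604)² = 2.1671 kg m^2.
Solid sphere: I_cm = (2/5)MR² = (2/5)(4.12)(0.0538)² = 0.00477 kg m^2; centre at d = 0.178 + 0.308 + 0.308 + 0.0664 + 0.0664 + 0.0538 = 0.9806 m, so the parallel axis theorem gives I = 0.00477 + (4.12)(0.9806)² = 3.9665 kg m^2.
Total I = 0.012626 + 0.76012 + 2.1671 + 3.9665 = 6.9063 kg m^2.

6.91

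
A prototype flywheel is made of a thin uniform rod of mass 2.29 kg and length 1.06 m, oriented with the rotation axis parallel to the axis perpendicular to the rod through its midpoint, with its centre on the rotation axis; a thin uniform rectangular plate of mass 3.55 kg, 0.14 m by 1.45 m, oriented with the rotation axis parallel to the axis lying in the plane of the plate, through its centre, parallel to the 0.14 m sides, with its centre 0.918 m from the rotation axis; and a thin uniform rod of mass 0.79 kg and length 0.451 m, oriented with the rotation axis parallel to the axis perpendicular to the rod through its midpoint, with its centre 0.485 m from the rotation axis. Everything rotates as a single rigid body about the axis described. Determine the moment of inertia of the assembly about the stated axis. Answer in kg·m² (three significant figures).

4.03

Thin rod: I_cm = (1/12)ML² = (1/12)(2.29)(1.06)² = 0.21442 kg·m²; axis through the centre, so I = 0.21442 kg·m².
Rectangular plate: I_cm = (1/12)Mb² = (1/12)(3.55)(1.45)² = 0.62199 kg·m²; centre at d = 0.918 m, so I = I_cm + Md² gives I = 0.62199 + (3.55)(0.918)² = 3.6137 kg·m².
Thin rod: I_cm = (1/12)ML² = (1/12)(0.79)(0.451)² = 0.013391 kg·m²; centre at d = 0.485 m, so I = I_cm + Md² gives I = 0.013391 + (0.79)(0.485)² = 0.19922 kg·m².
Total I = 0.21442 + 3.6137 + 0.19922 = 4.0273 kg·m².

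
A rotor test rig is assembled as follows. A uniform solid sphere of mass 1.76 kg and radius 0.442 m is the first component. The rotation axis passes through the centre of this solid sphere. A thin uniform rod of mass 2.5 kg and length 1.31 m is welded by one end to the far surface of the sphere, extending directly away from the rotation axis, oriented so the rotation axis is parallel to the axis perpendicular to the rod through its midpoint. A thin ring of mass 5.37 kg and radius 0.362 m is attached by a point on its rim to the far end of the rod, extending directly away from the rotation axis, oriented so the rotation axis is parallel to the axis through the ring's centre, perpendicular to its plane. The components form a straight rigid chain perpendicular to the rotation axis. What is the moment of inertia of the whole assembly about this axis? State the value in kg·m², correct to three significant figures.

Solid sphere: I_cm = (2/5)MR² = (2/5)(1.76)(0.442)² = 0.13754 kg·m²; axis through the centre, so I = 0.13754 kg·m².
Thin rod: I_cm = (1/12)ML² = (1/12)(2.5)(1.31)² = 0.35752 kg·m²; centre at d = 0.442 + 0.655 = 1.097 m, so the parallel axis theorem gives I = 0.35752 + (2.5)(1.097)² = 3.366 kg·m².
Thin ring: I_cm = MR² = (5.37)(0.362)² = 0.70371 kg·m²; centre at d = 0.442 + 0.655 + 0.655 + 0.362 = 2.114 m, so the parallel axis theorem gives I = 0.70371 + (5.37)(2.114)² = 24.702 kg·m².
Total I = 0.13754 + 3.366 + 24.702 = 28.206 kg·m².

28.2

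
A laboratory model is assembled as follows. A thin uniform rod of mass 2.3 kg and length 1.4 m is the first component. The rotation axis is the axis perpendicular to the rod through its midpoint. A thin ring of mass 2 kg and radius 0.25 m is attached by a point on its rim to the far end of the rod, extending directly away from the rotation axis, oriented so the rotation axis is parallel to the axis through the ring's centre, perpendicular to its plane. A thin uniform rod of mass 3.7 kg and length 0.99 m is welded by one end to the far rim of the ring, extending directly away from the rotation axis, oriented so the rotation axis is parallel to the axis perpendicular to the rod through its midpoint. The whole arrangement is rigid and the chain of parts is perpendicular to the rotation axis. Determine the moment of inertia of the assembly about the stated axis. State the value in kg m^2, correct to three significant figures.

Thin rod: I_cm = (1/12)ML² = (1/12)(2.3)(1.4)² = 0.37567 kg m^2; axis through the centre, so I = 0.37567 kg m^2.
Thin ring: I_cm = MR² = (2)(0.25)² = 0.125 kg m^2; centre at d = 0.7 + 0.25 = 0.95 m, so the parallel axis theorem gives I = 0.125 + (2)(0.95)² = 1.93 kg m^2.
Thin rod: I_cm = (1/12)ML² = (1/12)(3.7)(0.99)² = 0.3022 kg m^2; centre at d = 0.7 + 0.25 + 0.25 + 0.495 = 1.695 m, so the parallel axis theorem gives I = 0.3022 + (3.7)(1.695)² = 10.932 kg m^2.
Total I = 0.37567 + 1.93 + 10.932 = 13.238 kg m^2.

13.2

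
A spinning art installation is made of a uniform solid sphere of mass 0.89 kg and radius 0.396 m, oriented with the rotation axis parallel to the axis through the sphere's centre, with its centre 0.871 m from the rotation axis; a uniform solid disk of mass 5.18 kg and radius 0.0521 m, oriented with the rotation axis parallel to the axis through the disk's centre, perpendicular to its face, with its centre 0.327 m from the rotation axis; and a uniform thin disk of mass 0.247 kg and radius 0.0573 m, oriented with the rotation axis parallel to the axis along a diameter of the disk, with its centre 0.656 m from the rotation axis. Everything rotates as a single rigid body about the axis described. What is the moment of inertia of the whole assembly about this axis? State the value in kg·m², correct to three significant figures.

1.40

Solid sphere: I_cm = (2/5)MR² = (2/5)(0.89)(0.396)² = 0.055826 kg·m²; centre at d = 0.871 m, so the parallel axis theorem gives I = 0.055826 + (0.89)(0.871)² = 0.73102 kg·m².
Solid disk: I_cm = (1/2)MR² = (1/2)(5.18)(0.0521)² = 0.0070303 kg·m²; centre at d = 0.327 m, so the parallel axis theorem gives I = 0.0070303 + (5.18)(0.327)² = 0.56092 kg·m².
Thin disk: I_cm = (1/4)MR² = (1/4)(0.247)(0.0573)² = 0.00020274 kg·m²; centre at d = 0.656 m, so the parallel axis theorem gives I = 0.00020274 + (0.247)(0.656)² = 0.1065 kg·m².
Total I = 0.73102 + 0.56092 + 0.1065 = 1.3984 kg·m².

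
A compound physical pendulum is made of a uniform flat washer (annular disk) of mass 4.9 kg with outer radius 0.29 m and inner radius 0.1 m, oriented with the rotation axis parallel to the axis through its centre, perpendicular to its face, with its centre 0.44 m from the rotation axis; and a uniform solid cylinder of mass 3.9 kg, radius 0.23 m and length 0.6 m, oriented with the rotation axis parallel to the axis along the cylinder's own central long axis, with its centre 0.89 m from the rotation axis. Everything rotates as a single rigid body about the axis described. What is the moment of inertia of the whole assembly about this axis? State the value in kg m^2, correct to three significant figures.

4.37

Annular disk: I_cm = (1/2)M(R²+r²) = (1/2)(4.9)[(0.29)² + (0.1)²] = 0.23054 kg m^2; centre at d = 0.44 m, so the parallel axis theorem gives I = 0.23054 + (4.9)(0.44)² = 1.1792 kg m^2.
Solid cylinder: I_cm = (1/2)MR² = (1/2)(3.9)(0.23)² = 0.10315 kg m^2; centre at d = 0.89 m, so the parallel axis theorem gives I = 0.10315 + (3.9)(0.89)² = 3.1923 kg m^2.
Total I = 1.1792 + 3.1923 = 4.3715 kg m^2.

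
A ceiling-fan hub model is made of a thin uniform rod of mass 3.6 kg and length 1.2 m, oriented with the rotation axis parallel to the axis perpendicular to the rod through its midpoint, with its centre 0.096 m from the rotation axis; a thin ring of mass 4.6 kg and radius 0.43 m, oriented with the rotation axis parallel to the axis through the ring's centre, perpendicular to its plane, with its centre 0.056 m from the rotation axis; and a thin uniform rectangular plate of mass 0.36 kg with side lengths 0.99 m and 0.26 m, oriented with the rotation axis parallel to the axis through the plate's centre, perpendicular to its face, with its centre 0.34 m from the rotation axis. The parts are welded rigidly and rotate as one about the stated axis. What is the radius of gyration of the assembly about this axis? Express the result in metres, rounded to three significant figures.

Thin rod: I_cm = (1/12)ML² = (1/12)(3.6)(1.2)² = 0.432 kg m²; centre at d = 0.096 m, so the parallel axis theorem gives I = 0.432 + (3.6)(0.096)² = 0.46518 kg m².
Thin ring: I_cm = MR² = (4.6)(0.43)² = 0.85054 kg m²; centre at d = 0.056 m, so the parallel axis theorem gives I = 0.85054 + (4.6)(0.056)² = 0.86497 kg m².
Rectangular plate: I_cm = (1/12)M(a²+b²) = (1/12)(0.36)[(0.99)² + (0.26)²] = 0.031431 kg m²; centre at d = 0.34 m, so the parallel axis theorem gives I = 0.031431 + (0.36)(0.34)² = 0.073047 kg m².
Total I = 1.4032 kg m²; total mass M = 8.56 kg.
k = √(I/M) = √(1.4032/8.56) = 0.40488 m.

0.405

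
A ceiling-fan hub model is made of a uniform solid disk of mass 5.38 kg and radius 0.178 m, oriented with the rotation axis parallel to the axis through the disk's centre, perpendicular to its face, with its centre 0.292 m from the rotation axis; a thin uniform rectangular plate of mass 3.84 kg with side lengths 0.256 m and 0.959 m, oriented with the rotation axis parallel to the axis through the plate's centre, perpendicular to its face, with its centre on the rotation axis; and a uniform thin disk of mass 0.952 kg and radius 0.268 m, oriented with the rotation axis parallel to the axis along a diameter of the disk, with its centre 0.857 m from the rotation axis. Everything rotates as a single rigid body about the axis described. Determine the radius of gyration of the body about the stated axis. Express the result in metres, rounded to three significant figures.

0.394

Solid disk: I_cm = (1/2)MR² = (1/2)(5.38)(0.178)² = 0.08523 kg m²; centre at d = 0.292 m, so the parallel axis theorem gives I = 0.08523 + (5.38)(0.292)² = 0.54395 kg m².
Rectangular plate: I_cm = (1/12)M(a²+b²) = (1/12)(3.84)[(0.256)² + (0.959)²] = 0.31527 kg m²; axis through the centre, so I = 0.31527 kg m².
Thin disk: I_cm = (1/4)MR² = (1/4)(0.952)(0.268)² = 0.017094 kg m²; centre at d = 0.857 m, so the parallel axis theorem gives I = 0.017094 + (0.952)(0.857)² = 0.71629 kg m².
Total I = 1.5755 kg m²; total mass M = 10.172 kg.
k = √(I/M) = √(1.5755/10.172) = 0.39356 m.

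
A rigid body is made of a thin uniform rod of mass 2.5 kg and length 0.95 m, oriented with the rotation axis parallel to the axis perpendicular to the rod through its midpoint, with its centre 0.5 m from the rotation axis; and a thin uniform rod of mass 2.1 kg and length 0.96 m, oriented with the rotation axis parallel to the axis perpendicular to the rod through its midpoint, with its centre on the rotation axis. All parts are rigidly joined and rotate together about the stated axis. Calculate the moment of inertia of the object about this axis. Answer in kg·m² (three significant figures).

0.974

Thin rod: I_cm = (1/12)ML² = (1/12)(2.5)(0.95)² = 0.18802 kg·m²; centre at d = 0.5 m, so I = I_cm + Md² gives I = 0.18802 + (2.5)(0.5)² = 0.81302 kg·m².
Thin rod: I_cm = (1/12)ML² = (1/12)(2.1)(0.96)² = 0.16128 kg·m²; axis through the centre, so I = 0.16128 kg·m².
Total I = 0.81302 + 0.16128 = 0.9743 kg·m².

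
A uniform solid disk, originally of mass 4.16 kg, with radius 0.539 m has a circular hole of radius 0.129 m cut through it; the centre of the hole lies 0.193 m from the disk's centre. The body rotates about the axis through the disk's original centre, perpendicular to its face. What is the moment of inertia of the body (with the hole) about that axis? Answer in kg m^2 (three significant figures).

0.593

Unpierced body about its centre: I₀ = (1/2)MR² = (1/2)(4.16)(0.539)² = 0.60428 kg m^2.
The removed disk has mass m = M·(r/R)² = (4.16)(0.129/0.539)² = 0.23828 kg (same uniform areal density).
Its moment of inertia about the rotation axis (parallel-axis theorem): I_hole = (1/2)mr² + md² = (1/2)(0.23828)(0.129)² + (0.23828)(0.193)² = 0.010858 kg m^2.
Treating the hole as negative mass, I = I₀ − I_hole = 0.60428 − 0.010858 = 0.59343 kg m^2.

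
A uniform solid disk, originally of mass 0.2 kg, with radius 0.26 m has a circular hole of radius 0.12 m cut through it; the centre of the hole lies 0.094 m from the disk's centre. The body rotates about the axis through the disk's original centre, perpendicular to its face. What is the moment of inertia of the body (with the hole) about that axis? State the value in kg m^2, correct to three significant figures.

0.00608

Unpierced body about its centre: I₀ = (1/2)MR² = (1/2)(0.2)(0.26)² = 0.00676 kg m^2.
The removed disk has mass m = M·(r/R)² = (0.2)(0.12/0.26)² = 0.042604 kg (same uniform areal density).
Its moment of inertia about the rotation axis (parallel-axis theorem): I_hole = (1/2)mr² + md² = (1/2)(0.042604)(0.12)² + (0.042604)(0.094)² = 0.00068319 kg m^2.
Treating the hole as negative mass, I = I₀ − I_hole = 0.00676 − 0.00068319 = 0.0060768 kg m^2.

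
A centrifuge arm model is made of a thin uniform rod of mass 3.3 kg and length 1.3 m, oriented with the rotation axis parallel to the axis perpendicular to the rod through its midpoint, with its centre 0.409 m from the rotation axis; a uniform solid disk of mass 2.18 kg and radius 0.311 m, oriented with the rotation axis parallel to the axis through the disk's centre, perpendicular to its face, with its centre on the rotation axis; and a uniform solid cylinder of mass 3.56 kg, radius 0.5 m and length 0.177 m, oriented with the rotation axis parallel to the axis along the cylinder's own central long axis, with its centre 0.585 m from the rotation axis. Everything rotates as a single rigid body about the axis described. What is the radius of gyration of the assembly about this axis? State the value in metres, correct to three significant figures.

0.555

Thin rod: I_cm = (1/12)ML² = (1/12)(3.3)(1.3)² = 0.46475 kg m²; centre at d = 0.409 m, so I = I_cm + Md² gives I = 0.46475 + (3.3)(0.409)² = 1.0168 kg m².
Solid disk: I_cm = (1/2)MR² = (1/2)(2.18)(0.311)² = 0.10543 kg m²; axis through the centre, so I = 0.10543 kg m².
Solid cylinder: I_cm = (1/2)MR² = (1/2)(3.56)(0.5)² = 0.445 kg m²; centre at d = 0.585 m, so I = I_cm + Md² gives I = 0.445 + (3.56)(0.585)² = 1.6633 kg m².
Total I = 2.7855 kg m²; total mass M = 9.04 kg.
k = √(I/M) = √(2.7855/9.04) = 0.5551 m.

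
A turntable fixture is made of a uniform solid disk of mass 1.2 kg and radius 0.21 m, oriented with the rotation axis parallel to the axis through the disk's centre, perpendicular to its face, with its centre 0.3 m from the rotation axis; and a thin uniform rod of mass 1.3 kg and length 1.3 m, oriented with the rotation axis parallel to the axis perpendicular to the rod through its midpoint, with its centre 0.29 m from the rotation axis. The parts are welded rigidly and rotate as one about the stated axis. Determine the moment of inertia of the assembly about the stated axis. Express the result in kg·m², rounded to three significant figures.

0.427

Solid disk: I_cm = (1/2)MR² = (1/2)(1.2)(0.21)² = 0.02646 kg·m²; centre at d = 0.3 m, so the parallel axis theorem gives I = 0.02646 + (1.2)(0.3)² = 0.13446 kg·m².
Thin rod: I_cm = (1/12)ML² = (1/12)(1.3)(1.3)² = 0.18308 kg·m²; centre at d = 0.29 m, so the parallel axis theorem gives I = 0.18308 + (1.3)(0.29)² = 0.29241 kg·m².
Total I = 0.13446 + 0.29241 = 0.42687 kg·m².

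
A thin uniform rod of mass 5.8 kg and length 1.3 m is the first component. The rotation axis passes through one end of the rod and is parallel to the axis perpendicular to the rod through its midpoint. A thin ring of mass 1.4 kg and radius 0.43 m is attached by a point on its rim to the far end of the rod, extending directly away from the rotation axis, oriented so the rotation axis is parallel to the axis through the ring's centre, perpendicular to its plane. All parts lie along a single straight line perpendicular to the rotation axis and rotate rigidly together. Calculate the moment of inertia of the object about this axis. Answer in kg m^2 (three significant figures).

Thin rod: I_cm = (1/12)ML² = (1/12)(5.8)(1.3)² = 0.81683 kg m^2; centre at d = 0.65 m, so I = I_cm + Md² gives I = 0.81683 + (5.8)(0.65)² = 3.2673 kg m^2.
Thin ring: I_cm = MR² = (1.4)(0.43)² = 0.25886 kg m^2; centre at d = 0.65 + 0.65 + 0.43 = 1.73 m, so I = I_cm + Md² gives I = 0.25886 + (1.4)(1.73)² = 4.4489 kg m^2.
Total I = 3.2673 + 4.4489 = 7.7163 kg m^2.

7.72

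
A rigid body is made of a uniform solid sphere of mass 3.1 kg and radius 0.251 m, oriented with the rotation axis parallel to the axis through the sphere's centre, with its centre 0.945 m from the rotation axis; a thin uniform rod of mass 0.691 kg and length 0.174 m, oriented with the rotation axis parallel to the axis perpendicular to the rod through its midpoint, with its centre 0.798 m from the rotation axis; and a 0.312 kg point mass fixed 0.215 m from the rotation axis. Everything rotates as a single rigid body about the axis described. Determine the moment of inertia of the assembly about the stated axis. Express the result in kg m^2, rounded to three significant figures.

3.30

Solid sphere: I_cm = (2/5)MR² = (2/5)(3.1)(0.251)² = 0.078121 kg m^2; centre at d = 0.945 m, so I = I_cm + Md² gives I = 0.078121 + (3.1)(0.945)² = 2.8465 kg m^2.
Thin rod: I_cm = (1/12)ML² = (1/12)(0.691)(0.174)² = 0.0017434 kg m^2; centre at d = 0.798 m, so I = I_cm + Md² gives I = 0.0017434 + (0.691)(0.798)² = 0.44177 kg m^2.
Point mass: I_cm = 0; centre at d = 0.215 m, so I = I_cm + Md² gives I = 0 + (0.312)(0.215)² = 0.014422 kg m^2.
Total I = 2.8465 + 0.44177 + 0.014422 = 3.3027 kg m^2.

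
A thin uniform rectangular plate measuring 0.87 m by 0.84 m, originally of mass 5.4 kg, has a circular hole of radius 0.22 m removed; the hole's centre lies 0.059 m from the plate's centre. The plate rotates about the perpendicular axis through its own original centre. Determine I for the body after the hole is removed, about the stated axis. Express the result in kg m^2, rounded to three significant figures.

0.627

Unpierced body about its centre: I₀ = (1/12)M(a²+b²) = (1/12)(5.4)[(0.87)² + (0.84)²] = 0.65812 kg m^2.
The removed disk has mass m = M·πr²/(ab) = (5.4)·π(0.22)²/(0.87·0.84) = 1.1235 kg (same uniform areal density).
Its moment of inertia about the rotation axis (parallel-axis theorem): I_hole = (1/2)mr² + md² = (1/2)(1.1235)(0.22)² + (1.1235)(0.059)² = 0.031101 kg m^2.
Treating the hole as negative mass, I = I₀ − I_hole = 0.65812 − 0.031101 = 0.62702 kg m^2.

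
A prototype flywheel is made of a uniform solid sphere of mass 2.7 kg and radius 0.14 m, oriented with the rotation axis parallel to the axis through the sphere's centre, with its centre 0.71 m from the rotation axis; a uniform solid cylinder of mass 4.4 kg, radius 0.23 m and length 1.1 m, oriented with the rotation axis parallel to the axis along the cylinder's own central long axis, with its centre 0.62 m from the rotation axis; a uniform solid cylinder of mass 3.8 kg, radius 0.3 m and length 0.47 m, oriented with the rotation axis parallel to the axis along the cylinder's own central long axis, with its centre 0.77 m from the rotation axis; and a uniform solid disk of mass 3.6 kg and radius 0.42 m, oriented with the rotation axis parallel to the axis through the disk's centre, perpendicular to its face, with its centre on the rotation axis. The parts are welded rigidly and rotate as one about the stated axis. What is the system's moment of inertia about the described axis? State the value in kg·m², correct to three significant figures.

Solid sphere: I_cm = (2/5)MR² = (2/5)(2.7)(0.14)² = 0.021168 kg·m²; centre at d = 0.71 m, so I = I_cm + Md² gives I = 0.021168 + (2.7)(0.71)² = 1.3822 kg·m².
Solid cylinder: I_cm = (1/2)MR² = (1/2)(4.4)(0.23)² = 0.11638 kg·m²; centre at d = 0.62 m, so I = I_cm + Md² gives I = 0.11638 + (4.4)(0.62)² = 1.8077 kg·m².
Solid cylinder: I_cm = (1/2)MR² = (1/2)(3.8)(0.3)² = 0.171 kg·m²; centre at d = 0.77 m, so I = I_cm + Md² gives I = 0.171 + (3.8)(0.77)² = 2.424 kg·m².
Solid disk: I_cm = (1/2)MR² = (1/2)(3.6)(0.42)² = 0.31752 kg·m²; axis through the centre, so I = 0.31752 kg·m².
Total I = 1.3822 + 1.8077 + 2.424 + 0.31752 = 5.9315 kg·m².

5.93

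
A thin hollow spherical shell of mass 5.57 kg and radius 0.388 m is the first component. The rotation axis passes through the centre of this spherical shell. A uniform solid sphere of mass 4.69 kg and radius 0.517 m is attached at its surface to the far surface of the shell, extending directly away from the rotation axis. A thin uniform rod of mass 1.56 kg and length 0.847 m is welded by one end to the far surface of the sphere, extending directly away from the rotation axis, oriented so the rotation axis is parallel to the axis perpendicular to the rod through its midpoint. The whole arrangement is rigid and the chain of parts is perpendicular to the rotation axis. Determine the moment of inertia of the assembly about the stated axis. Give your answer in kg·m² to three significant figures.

10.3

Spherical shell: I_cm = (2/3)MR² = (2/3)(5.57)(0.388)² = 0.55902 kg·m²; axis through the centre, so I = 0.55902 kg·m².
Solid sphere: I_cm = (2/5)MR² = (2/5)(4.69)(0.517)² = 0.50143 kg·m²; centre at d = 0.388 + 0.517 = 0.905 m, so the parallel axis theorem gives I = 0.50143 + (4.69)(0.905)² = 4.3427 kg·m².
Thin rod: I_cm = (1/12)ML² = (1/12)(1.56)(0.847)² = 0.093263 kg·m²; centre at d = 0.388 + 0.517 + 0.517 + 0.4235 = 1.8455 m, so the parallel axis theorem gives I = 0.093263 + (1.56)(1.8455)² = 5.4064 kg·m².
Total I = 0.55902 + 4.3427 + 5.4064 = 10.308 kg·m².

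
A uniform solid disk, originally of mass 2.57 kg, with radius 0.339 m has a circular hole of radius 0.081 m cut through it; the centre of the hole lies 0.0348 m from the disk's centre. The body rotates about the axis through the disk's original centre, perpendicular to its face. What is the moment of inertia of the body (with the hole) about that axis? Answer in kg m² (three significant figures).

0.147

Unpierced body about its centre: I₀ = (1/2)MR² = (1/2)(2.57)(0.339)² = 0.14767 kg m².
The removed disk has mass m = M·(r/R)² = (2.57)(0.081/0.339)² = 0.14672 kg (same uniform areal density).
Its moment of inertia about the rotation axis (parallel-axis theorem): I_hole = (1/2)mr² + md² = (1/2)(0.14672)(0.081)² + (0.14672)(0.0348)² = 0.00065902 kg m².
Treating the hole as negative mass, I = I₀ − I_hole = 0.14767 − 0.00065902 = 0.14701 kg m².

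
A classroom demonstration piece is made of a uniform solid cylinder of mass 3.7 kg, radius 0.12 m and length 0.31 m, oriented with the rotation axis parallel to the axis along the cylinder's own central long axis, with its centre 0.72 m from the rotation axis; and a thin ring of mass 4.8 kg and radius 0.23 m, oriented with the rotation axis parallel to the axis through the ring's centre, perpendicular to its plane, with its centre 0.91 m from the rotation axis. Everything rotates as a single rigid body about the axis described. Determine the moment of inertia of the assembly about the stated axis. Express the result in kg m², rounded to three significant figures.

6.17

Solid cylinder: I_cm = (1/2)MR² = (1/2)(3.7)(0.12)² = 0.02664 kg m²; centre at d = 0.72 m, so the parallel axis theorem gives I = 0.02664 + (3.7)(0.72)² = 1.9447 kg m².
Thin ring: I_cm = MR² = (4.8)(0.23)² = 0.25392 kg m²; centre at d = 0.91 m, so the parallel axis theorem gives I = 0.25392 + (4.8)(0.91)² = 4.2288 kg m².
Total I = 1.9447 + 4.2288 = 6.1735 kg m².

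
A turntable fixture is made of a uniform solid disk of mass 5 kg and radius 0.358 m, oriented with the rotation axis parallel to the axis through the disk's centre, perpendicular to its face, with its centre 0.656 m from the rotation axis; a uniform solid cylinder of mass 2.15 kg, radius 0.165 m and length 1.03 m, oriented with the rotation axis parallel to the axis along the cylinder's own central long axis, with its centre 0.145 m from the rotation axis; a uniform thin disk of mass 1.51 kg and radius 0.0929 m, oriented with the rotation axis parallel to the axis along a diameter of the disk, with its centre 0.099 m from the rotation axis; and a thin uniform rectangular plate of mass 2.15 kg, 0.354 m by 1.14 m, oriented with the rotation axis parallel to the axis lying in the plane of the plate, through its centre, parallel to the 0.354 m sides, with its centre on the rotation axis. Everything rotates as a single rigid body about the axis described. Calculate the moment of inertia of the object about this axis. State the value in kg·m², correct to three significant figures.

2.80

Solid disk: I_cm = (1/2)MR² = (1/2)(5)(0.358)² = 0.32041 kg·m²; centre at d = 0.656 m, so I = I_cm + Md² gives I = 0.32041 + (5)(0.656)² = 2.4721 kg·m².
Solid cylinder: I_cm = (1/2)MR² = (1/2)(2.15)(0.165)² = 0.029267 kg·m²; centre at d = 0.145 m, so I = I_cm + Md² gives I = 0.029267 + (2.15)(0.145)² = 0.074471 kg·m².
Thin disk: I_cm = (1/4)MR² = (1/4)(1.51)(0.0929)² = 0.003258 kg·m²; centre at d = 0.099 m, so I = I_cm + Md² gives I = 0.003258 + (1.51)(0.099)² = 0.018057 kg·m².
Rectangular plate: I_cm = (1/12)Mb² = (1/12)(2.15)(1.14)² = 0.23284 kg·m²; axis through the centre, so I = 0.23284 kg·m².
Total I = 2.4721 + 0.074471 + 0.018057 + 0.23284 = 2.7975 kg·m².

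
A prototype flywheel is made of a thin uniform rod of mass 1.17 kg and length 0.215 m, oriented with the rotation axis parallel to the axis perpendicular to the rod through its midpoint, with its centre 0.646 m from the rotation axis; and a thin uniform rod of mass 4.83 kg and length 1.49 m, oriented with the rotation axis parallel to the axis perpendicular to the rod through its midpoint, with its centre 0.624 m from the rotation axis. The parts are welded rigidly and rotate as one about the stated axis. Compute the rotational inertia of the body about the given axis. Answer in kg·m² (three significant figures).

3.27

Thin rod: I_cm = (1/12)ML² = (1/12)(1.17)(0.215)² = 0.0045069 kg·m²; centre at d = 0.646 m, so the parallel axis theorem gives I = 0.0045069 + (1.17)(0.646)² = 0.49277 kg·m².
Thin rod: I_cm = (1/12)ML² = (1/12)(4.83)(1.49)² = 0.89359 kg·m²; centre at d = 0.624 m, so the parallel axis theorem gives I = 0.89359 + (4.83)(0.624)² = 2.7743 kg·m².
Total I = 0.49277 + 2.7743 = 3.267 kg·m².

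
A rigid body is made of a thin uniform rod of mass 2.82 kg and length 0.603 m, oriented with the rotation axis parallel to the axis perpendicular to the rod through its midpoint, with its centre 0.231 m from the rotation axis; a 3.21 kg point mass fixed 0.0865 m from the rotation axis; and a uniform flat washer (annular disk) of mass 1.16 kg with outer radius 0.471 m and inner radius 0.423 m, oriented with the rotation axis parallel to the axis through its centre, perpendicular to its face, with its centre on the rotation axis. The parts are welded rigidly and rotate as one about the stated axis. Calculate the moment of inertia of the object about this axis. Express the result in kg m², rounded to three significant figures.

0.492

Thin rod: I_cm = (1/12)ML² = (1/12)(2.82)(0.603)² = 0.085448 kg m²; centre at d = 0.231 m, so I = I_cm + Md² gives I = 0.085448 + (2.82)(0.231)² = 0.23593 kg m².
Point mass: I_cm = 0; centre at d = 0.0865 m, so I = I_cm + Md² gives I = 0 + (3.21)(0.0865)² = 0.024018 kg m².
Annular disk: I_cm = (1/2)M(R²+r²) = (1/2)(1.16)[(0.471)² + (0.423)²] = 0.23245 kg m²; axis through the centre, so I = 0.23245 kg m².
Total I = 0.23593 + 0.024018 + 0.23245 = 0.49239 kg m².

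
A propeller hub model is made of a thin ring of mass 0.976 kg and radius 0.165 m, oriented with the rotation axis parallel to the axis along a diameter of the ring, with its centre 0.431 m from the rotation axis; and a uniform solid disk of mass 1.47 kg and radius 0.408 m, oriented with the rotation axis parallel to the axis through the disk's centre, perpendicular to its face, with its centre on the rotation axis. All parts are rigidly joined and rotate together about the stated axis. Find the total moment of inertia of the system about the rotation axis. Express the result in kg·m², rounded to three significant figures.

Thin ring: I_cm = (1/2)MR² = (1/2)(0.976)(0.165)² = 0.013286 kg·m²; centre at d = 0.431 m, so I = I_cm + Md² gives I = 0.013286 + (0.976)(0.431)² = 0.19459 kg·m².
Solid disk: I_cm = (1/2)MR² = (1/2)(1.47)(0.408)² = 0.12235 kg·m²; axis through the centre, so I = 0.12235 kg·m².
Total I = 0.19459 + 0.12235 = 0.31694 kg·m².

0.317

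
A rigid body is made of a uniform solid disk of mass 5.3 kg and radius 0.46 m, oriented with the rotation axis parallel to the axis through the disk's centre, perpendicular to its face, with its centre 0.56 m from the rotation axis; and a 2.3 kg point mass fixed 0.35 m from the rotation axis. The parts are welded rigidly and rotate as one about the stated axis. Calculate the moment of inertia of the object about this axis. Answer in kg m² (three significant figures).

Solid disk: I_cm = (1/2)MR² = (1/2)(5.3)(0.46)² = 0.56074 kg m²; centre at d = 0.56 m, so the parallel axis theorem gives I = 0.56074 + (5.3)(0.56)² = 2.2228 kg m².
Point mass: I_cm = 0; centre at d = 0.35 m, so the parallel axis theorem gives I = 0 + (2.3)(0.35)² = 0.28175 kg m².
Total I = 2.2228 + 0.28175 = 2.5046 kg m².

2.50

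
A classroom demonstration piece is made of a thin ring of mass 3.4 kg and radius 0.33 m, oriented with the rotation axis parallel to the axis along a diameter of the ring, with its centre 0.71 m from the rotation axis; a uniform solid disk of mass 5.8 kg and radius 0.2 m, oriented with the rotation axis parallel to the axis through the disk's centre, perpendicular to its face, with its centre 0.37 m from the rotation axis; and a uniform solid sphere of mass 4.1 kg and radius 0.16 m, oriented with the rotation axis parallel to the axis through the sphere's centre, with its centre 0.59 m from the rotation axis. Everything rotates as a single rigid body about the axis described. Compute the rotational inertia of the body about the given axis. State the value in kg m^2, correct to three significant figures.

4.28

Thin ring: I_cm = (1/2)MR² = (1/2)(3.4)(0.33)² = 0.18513 kg m^2; centre at d = 0.71 m, so I = I_cm + Md² gives I = 0.18513 + (3.4)(0.71)² = 1.8991 kg m^2.
Solid disk: I_cm = (1/2)MR² = (1/2)(5.8)(0.2)² = 0.116 kg m^2; centre at d = 0.37 m, so I = I_cm + Md² gives I = 0.116 + (5.8)(0.37)² = 0.91002 kg m^2.
Solid sphere: I_cm = (2/5)MR² = (2/5)(4.1)(0.16)² = 0.041984 kg m^2; centre at d = 0.59 m, so I = I_cm + Md² gives I = 0.041984 + (4.1)(0.59)² = 1.4692 kg m^2.
Total I = 1.8991 + 0.91002 + 1.4692 = 4.2783 kg m^2.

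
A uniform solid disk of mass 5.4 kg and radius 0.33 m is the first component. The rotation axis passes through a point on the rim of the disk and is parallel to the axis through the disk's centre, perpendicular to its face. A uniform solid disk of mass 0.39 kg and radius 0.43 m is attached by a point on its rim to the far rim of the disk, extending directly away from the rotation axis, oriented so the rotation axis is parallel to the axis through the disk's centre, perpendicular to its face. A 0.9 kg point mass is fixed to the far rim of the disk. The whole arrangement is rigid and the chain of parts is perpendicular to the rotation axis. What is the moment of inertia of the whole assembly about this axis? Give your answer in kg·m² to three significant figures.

3.46

Solid disk: I_cm = (1/2)MR² = (1/2)(5.4)(0.33)² = 0.29403 kg·m²; centre at d = 0.33 m, so I = I_cm + Md² gives I = 0.29403 + (5.4)(0.33)² = 0.88209 kg·m².
Solid disk: I_cm = (1/2)MR² = (1/2)(0.39)(0.43)² = 0.036055 kg·m²; centre at d = 0.33 + 0.33 + 0.43 = 1.09 m, so I = I_cm + Md² gives I = 0.036055 + (0.39)(1.09)² = 0.49941 kg·m².
Point mass: I_cm = 0; centre at d = 0.33 + 0.33 + 0.43 + 0.43 = 1.52 m, so I = I_cm + Md² gives I = 0 + (0.9)(1.52)² = 2.0794 kg·m².
Total I = 0.88209 + 0.49941 + 2.0794 = 3.4609 kg·m².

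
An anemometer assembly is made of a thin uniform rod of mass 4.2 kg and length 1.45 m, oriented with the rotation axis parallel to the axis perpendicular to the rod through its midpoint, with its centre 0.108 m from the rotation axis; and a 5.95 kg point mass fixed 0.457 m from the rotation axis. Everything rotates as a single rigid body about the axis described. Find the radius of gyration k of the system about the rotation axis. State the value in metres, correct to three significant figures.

Thin rod: I_cm = (1/12)ML² = (1/12)(4.2)(1.45)² = 0.73587 kg·m²; centre at d = 0.108 m, so the parallel axis theorem gives I = 0.73587 + (4.2)(0.108)² = 0.78486 kg·m².
Point mass: I_cm = 0; centre at d = 0.457 m, so the parallel axis theorem gives I = 0 + (5.95)(0.457)² = 1.2427 kg·m².
Total I = 2.0275 kg·m²; total mass M = 10.15 kg.
k = √(I/M) = √(2.0275/10.15) = 0.44694 m.

0.447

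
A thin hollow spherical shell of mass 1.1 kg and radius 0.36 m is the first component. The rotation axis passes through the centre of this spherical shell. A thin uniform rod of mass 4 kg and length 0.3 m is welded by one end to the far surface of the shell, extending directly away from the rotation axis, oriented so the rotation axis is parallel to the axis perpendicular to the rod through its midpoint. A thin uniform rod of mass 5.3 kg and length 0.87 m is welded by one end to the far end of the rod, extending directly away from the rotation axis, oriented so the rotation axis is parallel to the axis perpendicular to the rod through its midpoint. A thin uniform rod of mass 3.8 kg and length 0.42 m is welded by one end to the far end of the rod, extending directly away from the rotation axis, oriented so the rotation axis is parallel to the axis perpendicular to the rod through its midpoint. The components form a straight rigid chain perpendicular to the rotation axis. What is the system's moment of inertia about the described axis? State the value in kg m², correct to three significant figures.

19.4

Spherical shell: I_cm = (2/3)MR² = (2/3)(1.1)(0.36)² = 0.09504 kg m²; axis through the centre, so I = 0.09504 kg m².
Thin rod: I_cm = (1/12)ML² = (1/12)(4)(0.3)² = 0.03 kg m²; centre at d = 0.36 + 0.15 = 0.51 m, so I = I_cm + Md² gives I = 0.03 + (4)(0.51)² = 1.0704 kg m².
Thin rod: I_cm = (1/12)ML² = (1/12)(5.3)(0.87)² = 0.3343 kg m²; centre at d = 0.36 + 0.15 + 0.15 + 0.435 = 1.095 m, so I = I_cm + Md² gives I = 0.3343 + (5.3)(1.095)² = 6.6891 kg m².
Thin rod: I_cm = (1/12)ML² = (1/12)(3.8)(0.42)² = 0.05586 kg m²; centre at d = 0.36 + 0.15 + 0.15 + 0.435 + 0.435 + 0.21 = 1.74 m, so I = I_cm + Md² gives I = 0.05586 + (3.8)(1.74)² = 11.561 kg m².
Total I = 0.09504 + 1.0704 + 6.6891 + 11.561 = 19.415 kg m².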